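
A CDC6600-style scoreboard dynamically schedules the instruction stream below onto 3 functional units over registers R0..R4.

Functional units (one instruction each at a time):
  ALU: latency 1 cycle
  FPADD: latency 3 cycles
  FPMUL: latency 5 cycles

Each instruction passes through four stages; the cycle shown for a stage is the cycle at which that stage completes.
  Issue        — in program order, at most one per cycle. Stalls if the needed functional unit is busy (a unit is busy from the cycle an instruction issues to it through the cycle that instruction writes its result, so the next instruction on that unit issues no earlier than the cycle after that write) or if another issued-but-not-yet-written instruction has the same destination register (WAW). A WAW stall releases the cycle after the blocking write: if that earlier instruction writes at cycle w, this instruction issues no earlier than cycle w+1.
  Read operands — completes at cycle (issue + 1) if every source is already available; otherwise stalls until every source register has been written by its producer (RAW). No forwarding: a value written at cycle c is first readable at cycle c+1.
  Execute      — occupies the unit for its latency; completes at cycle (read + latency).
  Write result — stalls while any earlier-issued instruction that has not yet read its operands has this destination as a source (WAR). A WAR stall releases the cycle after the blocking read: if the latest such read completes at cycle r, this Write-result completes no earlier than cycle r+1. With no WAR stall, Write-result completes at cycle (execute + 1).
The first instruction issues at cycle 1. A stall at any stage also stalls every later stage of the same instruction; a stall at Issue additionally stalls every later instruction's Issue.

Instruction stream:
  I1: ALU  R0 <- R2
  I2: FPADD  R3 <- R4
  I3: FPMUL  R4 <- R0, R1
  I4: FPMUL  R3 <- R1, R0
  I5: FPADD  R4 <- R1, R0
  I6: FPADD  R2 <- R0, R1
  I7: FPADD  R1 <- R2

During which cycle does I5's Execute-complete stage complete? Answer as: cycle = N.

I1: IS=1 RO=2 EX=3 WR=4
I2: IS=2 RO=3 EX=6 WR=7
I3: IS=3 RO=5 EX=10 WR=11  [RAW R0: wait I1 write@4]
I4: IS=12 RO=13 EX=18 WR=19  [struct: FPMUL busy until I3 writes@11]
I5: IS=13 RO=14 EX=17 WR=18
I6: IS=19 RO=20 EX=23 WR=24  [struct: FPADD busy until I5 writes@18]
I7: IS=25 RO=26 EX=29 WR=30  [struct: FPADD busy until I6 writes@24]

cycle = 17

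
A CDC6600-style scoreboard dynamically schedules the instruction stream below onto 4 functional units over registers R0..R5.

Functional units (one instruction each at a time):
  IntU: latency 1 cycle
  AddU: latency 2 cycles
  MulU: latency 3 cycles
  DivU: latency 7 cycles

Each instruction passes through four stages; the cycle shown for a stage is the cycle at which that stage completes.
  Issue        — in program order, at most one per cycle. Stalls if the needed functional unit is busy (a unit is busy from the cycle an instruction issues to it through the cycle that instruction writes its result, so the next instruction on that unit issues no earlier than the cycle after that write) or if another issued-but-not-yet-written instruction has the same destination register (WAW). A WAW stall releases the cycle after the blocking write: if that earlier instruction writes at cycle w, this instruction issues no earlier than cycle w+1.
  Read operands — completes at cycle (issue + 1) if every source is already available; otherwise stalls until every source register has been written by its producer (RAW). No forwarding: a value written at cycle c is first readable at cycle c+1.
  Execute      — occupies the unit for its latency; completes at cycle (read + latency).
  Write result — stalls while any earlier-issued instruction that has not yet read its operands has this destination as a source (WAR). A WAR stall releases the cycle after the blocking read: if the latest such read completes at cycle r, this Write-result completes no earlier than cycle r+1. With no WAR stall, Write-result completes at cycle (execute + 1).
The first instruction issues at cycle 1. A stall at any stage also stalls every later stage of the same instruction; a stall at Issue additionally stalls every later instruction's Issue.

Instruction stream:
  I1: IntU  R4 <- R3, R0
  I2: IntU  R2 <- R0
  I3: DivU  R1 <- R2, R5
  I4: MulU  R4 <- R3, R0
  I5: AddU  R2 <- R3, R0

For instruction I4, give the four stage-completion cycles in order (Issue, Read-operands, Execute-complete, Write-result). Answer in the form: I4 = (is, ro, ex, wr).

I4 = (7, 8, 11, 12)

I1: IS=1 RO=2 EX=3 WR=4
I2: IS=5 RO=6 EX=7 WR=8  [struct: IntU busy until I1 writes@4]
I3: IS=6 RO=9 EX=16 WR=17  [RAW R2: wait I2 write@8]
I4: IS=7 RO=8 EX=11 WR=12
I5: IS=9 RO=10 EX=12 WR=13  [WAW R2: wait I2 write@8]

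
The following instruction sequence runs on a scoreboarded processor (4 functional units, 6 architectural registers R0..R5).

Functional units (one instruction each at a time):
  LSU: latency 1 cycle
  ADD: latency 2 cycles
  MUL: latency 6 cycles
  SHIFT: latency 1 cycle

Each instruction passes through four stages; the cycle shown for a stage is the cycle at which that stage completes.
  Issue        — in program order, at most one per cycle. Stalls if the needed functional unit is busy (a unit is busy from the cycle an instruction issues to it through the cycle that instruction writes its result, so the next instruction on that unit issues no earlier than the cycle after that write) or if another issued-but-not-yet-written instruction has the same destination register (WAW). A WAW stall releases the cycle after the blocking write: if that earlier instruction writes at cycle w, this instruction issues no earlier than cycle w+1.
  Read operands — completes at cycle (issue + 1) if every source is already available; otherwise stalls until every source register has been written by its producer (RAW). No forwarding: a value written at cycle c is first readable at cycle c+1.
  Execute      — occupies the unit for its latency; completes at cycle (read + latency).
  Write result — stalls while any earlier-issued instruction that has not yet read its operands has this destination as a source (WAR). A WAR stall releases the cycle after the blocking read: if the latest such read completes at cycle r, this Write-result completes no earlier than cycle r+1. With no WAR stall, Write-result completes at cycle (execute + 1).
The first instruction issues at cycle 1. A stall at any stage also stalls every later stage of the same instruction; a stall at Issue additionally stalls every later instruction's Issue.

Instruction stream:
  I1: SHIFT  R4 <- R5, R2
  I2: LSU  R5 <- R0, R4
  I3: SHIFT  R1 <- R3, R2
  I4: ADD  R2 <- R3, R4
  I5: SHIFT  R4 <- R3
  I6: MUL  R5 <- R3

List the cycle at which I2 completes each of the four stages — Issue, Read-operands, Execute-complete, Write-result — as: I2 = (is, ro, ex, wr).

[1] I1 dispatched to SHIFT
[2] I1 operands ready | I2 dispatched to LSU
[3] I1 complete
[4] R4←I1
[5] I2 operands ready | I3 dispatched to SHIFT
[6] I2 complete | I3 operands ready | I4 dispatched to ADD
[7] R5←I2 | I3 complete | I4 operands ready
[8] R1←I3
[9] I4 complete | I5 dispatched to SHIFT
[10] R2←I4 | I5 operands ready | I6 dispatched to MUL
[11] I5 complete | I6 operands ready
[12] R4←I5
[17] I6 complete
[18] R5←I6

I2 = (2, 5, 6, 7)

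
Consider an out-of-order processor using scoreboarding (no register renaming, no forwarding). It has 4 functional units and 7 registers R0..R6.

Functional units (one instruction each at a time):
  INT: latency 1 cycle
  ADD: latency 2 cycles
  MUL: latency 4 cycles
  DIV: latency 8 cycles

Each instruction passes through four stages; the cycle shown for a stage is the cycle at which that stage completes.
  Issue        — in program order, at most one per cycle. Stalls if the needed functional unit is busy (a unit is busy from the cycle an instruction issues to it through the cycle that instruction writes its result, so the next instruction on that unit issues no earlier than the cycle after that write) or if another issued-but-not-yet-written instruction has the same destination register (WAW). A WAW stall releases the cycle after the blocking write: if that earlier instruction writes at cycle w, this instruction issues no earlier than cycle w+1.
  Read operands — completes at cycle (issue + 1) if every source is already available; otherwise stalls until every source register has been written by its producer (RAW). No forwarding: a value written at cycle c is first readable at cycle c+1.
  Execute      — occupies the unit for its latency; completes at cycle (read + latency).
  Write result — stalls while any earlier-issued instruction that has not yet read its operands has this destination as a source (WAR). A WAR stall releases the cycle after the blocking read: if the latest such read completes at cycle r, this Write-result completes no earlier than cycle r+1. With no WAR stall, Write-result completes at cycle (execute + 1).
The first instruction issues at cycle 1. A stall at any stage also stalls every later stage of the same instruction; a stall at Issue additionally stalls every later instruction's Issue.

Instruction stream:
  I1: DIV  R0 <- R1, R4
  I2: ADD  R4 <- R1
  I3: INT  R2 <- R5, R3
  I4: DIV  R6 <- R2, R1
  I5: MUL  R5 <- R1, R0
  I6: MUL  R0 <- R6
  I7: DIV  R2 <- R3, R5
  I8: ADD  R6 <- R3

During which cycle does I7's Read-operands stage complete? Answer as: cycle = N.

cycle = 24

[I1] 1/2/10/11
[I2] 2/3/5/6
[I3] 3/4/5/6
[I4] 12/13/21/22  (struct: DIV busy until I1 writes@11)
[I5] 13/14/18/19
[I6] 20/23/27/28  (struct: MUL busy until I5 writes@19; RAW R6: wait I4 write@22)
[I7] 23/24/32/33  (struct: DIV busy until I4 writes@22)
[I8] 24/25/27/28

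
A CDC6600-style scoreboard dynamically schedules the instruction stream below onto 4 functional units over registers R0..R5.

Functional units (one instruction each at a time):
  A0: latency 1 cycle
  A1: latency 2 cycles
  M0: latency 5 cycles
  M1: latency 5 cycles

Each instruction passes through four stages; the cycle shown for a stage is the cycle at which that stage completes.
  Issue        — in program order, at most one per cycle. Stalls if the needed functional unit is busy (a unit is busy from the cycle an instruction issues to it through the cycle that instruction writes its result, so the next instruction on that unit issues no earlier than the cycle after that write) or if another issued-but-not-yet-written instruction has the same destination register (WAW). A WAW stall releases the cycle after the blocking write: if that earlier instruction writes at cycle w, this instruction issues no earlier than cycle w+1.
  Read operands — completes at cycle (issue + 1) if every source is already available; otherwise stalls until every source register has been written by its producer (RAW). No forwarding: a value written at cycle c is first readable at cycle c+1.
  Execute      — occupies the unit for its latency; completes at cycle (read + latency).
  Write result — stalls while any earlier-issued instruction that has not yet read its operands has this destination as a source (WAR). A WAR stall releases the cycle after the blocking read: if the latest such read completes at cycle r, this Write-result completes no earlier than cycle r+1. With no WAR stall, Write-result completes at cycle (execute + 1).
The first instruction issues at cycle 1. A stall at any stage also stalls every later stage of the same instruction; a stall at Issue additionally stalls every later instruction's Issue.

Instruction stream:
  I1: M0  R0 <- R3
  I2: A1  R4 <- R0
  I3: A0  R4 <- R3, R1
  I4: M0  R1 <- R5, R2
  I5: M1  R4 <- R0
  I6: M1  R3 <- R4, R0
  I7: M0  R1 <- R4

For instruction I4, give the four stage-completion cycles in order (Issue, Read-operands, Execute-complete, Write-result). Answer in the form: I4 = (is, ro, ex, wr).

t=1  I1 dispatched to M0
t=2  I1 operands ready; I2 dispatched to A1
t=7  I1 complete
t=8  R0←I1
t=9  I2 operands ready
t=11  I2 complete
t=12  R4←I2
t=13  I3 dispatched to A0
t=14  I3 operands ready; I4 dispatched to M0
t=15  I3 complete; I4 operands ready
t=16  R4←I3
t=17  I5 dispatched to M1
t=18  I5 operands ready
t=20  I4 complete
t=21  R1←I4
t=23  I5 complete
t=24  R4←I5
t=25  I6 dispatched to M1
t=26  I6 operands ready; I7 dispatched to M0
t=27  I7 operands ready
t=31  I6 complete
t=32  R3←I6; I7 complete
t=33  R1←I7

I4 = (14, 15, 20, 21)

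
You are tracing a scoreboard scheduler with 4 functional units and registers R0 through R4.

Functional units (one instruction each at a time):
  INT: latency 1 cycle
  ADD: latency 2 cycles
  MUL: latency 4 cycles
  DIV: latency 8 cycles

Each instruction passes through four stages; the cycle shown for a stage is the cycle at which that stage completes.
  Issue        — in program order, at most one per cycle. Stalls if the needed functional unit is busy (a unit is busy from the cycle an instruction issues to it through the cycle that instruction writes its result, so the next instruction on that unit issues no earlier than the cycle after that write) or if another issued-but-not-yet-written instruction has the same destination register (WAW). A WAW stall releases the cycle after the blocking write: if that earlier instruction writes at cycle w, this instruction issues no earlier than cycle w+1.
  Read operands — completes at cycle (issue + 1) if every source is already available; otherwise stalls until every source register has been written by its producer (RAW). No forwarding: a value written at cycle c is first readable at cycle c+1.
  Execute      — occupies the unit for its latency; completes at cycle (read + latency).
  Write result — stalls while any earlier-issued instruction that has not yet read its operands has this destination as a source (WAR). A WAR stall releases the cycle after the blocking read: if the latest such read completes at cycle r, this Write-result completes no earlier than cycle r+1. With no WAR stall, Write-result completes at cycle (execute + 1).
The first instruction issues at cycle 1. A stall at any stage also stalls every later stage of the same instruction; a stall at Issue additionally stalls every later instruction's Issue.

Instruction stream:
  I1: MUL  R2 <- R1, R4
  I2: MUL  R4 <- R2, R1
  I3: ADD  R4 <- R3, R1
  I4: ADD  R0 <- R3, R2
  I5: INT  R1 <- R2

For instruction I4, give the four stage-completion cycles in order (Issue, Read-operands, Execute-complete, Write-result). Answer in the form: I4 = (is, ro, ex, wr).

t=1  I1→MUL
t=2  I1 RO
t=6  I1 EX
t=7  I1 WR R2
t=8  I2→MUL
t=9  I2 RO
t=13  I2 EX
t=14  I2 WR R4
t=15  I3→ADD
t=16  I3 RO
t=18  I3 EX
t=19  I3 WR R4
t=20  I4→ADD
t=21  I4 RO, I5→INT
t=22  I5 RO
t=23  I4 EX, I5 EX
t=24  I4 WR R0, I5 WR R1

I4 = (20, 21, 23, 24)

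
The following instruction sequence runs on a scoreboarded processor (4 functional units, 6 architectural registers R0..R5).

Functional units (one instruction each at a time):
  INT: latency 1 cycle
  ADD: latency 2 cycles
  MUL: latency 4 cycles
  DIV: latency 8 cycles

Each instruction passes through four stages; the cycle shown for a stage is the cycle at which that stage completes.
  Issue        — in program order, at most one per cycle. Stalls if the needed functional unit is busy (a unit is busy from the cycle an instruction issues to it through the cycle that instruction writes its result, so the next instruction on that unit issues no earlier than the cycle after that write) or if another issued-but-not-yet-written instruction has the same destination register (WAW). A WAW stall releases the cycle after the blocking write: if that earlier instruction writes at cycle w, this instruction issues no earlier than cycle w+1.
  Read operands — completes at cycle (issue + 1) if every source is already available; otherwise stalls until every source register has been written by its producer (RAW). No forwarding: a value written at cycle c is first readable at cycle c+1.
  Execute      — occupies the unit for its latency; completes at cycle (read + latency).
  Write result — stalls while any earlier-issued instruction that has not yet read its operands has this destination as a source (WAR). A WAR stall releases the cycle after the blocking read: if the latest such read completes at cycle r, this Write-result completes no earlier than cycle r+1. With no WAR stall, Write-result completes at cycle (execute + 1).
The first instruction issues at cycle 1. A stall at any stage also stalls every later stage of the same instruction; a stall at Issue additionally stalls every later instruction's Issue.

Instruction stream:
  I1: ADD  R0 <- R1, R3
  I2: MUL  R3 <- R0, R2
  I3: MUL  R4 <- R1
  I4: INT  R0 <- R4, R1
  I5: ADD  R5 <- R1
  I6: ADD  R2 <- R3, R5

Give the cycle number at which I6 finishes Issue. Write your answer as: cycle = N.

1) issue 1, read 2, done 4, write 5
2) issue 2, read 6, done 10, write 11  <RAW R0: wait I1 write@5>
3) issue 12, read 13, done 17, write 18  <struct: MUL busy until I2 writes@11>
4) issue 13, read 19, done 20, write 21  <RAW R4: wait I3 write@18>
5) issue 14, read 15, done 17, write 18
6) issue 19, read 20, done 22, write 23  <struct: ADD busy until I5 writes@18>

cycle = 19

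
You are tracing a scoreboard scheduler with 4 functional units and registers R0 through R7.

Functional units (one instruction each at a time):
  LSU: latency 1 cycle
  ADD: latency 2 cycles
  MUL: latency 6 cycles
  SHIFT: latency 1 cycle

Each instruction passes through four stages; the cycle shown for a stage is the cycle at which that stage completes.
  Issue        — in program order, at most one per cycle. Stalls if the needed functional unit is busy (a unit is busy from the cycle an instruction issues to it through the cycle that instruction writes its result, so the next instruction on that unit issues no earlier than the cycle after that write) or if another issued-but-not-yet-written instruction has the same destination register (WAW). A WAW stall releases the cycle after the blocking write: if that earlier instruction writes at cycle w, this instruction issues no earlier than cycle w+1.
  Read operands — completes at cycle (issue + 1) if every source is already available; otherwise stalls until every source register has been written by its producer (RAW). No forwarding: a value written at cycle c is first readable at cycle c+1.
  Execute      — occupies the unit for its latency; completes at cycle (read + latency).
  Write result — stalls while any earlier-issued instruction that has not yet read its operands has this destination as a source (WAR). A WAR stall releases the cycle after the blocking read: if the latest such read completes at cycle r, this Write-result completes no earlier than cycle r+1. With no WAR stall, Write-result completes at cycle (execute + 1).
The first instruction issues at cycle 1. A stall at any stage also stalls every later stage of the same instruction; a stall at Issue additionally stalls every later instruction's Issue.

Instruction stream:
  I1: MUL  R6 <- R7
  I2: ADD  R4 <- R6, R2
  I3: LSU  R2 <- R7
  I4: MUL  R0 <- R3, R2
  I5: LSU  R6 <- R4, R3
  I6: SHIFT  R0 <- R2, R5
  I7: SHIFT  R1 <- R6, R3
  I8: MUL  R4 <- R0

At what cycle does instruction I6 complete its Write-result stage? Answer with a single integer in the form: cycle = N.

I1  is:1  ro:2  ex:8  wr:9
I2  is:2  ro:10  ex:12  wr:13  — RAW R6: wait I1 write@9
I3  is:3  ro:4  ex:5  wr:11  — WAR R2: wait I2 read@10
I4  is:10  ro:12  ex:18  wr:19  — struct: MUL busy until I1 writes@9, RAW R2: wait I3 write@11
I5  is:12  ro:14  ex:15  wr:16  — struct: LSU busy until I3 writes@11, RAW R4: wait I2 write@13
I6  is:20  ro:21  ex:22  wr:23  — WAW R0: wait I4 write@19
I7  is:24  ro:25  ex:26  wr:27  — struct: SHIFT busy until I6 writes@23
I8  is:25  ro:26  ex:32  wr:33

cycle = 23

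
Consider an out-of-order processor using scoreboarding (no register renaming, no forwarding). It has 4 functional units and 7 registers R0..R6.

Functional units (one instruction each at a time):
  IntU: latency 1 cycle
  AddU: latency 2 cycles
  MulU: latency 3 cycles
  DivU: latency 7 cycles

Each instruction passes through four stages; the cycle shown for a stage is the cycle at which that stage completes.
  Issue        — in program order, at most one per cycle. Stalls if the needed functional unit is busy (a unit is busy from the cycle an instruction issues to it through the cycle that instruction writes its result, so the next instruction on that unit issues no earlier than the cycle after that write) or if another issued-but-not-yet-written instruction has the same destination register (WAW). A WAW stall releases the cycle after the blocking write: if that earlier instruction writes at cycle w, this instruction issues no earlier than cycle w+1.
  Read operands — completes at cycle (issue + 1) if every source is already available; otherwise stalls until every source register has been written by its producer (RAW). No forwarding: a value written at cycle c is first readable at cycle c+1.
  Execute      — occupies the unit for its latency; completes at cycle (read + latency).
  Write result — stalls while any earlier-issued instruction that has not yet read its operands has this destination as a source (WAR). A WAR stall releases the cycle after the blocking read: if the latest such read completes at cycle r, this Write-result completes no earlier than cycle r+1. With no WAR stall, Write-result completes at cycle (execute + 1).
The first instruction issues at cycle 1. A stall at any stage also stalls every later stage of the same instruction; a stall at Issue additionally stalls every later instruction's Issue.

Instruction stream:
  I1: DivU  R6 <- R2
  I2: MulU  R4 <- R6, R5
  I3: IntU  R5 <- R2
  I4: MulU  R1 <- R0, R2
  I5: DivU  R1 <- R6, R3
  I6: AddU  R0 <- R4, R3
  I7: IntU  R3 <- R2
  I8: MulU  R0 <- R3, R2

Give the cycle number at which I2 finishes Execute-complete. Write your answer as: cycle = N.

  I1 | 1 | 2 | 9 | 10
  I2 | 2 | 11 | 14 | 15   RAW R6: wait I1 write@10
  I3 | 3 | 4 | 5 | 12   WAR R5: wait I2 read@11
  I4 | 16 | 17 | 20 | 21   struct: MulU busy until I2 writes@15
  I5 | 22 | 23 | 30 | 31   WAW R1: wait I4 write@21
  I6 | 23 | 24 | 26 | 27
  I7 | 24 | 25 | 26 | 27
  I8 | 28 | 29 | 32 | 33   WAW R0: wait I6 write@27

cycle = 14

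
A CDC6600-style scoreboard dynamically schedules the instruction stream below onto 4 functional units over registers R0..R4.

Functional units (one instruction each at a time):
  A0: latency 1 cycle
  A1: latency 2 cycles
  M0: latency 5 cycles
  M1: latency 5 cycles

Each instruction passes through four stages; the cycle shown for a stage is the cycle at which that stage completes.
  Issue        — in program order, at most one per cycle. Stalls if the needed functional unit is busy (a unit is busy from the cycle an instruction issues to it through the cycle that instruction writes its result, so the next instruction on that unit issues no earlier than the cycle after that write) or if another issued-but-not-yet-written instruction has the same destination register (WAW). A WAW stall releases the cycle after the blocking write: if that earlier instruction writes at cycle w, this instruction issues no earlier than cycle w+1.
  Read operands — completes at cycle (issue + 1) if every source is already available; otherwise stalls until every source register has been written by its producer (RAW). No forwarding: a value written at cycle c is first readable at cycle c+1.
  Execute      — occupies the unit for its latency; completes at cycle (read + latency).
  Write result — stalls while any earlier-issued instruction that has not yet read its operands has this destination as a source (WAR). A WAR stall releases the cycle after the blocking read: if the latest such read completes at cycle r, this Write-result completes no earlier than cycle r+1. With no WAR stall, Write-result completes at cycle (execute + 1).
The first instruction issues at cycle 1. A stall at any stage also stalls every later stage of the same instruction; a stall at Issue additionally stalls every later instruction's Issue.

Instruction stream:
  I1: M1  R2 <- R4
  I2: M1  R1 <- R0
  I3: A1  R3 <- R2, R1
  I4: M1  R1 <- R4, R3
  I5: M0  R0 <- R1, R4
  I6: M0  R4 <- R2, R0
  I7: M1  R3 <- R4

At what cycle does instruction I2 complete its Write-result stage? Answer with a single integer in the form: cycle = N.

I1: IS=1 RO=2 EX=7 WR=8
I2: IS=9 RO=10 EX=15 WR=16  [struct: M1 busy until I1 writes@8]
I3: IS=10 RO=17 EX=19 WR=20  [RAW R1: wait I2 write@16]
I4: IS=17 RO=21 EX=26 WR=27  [struct: M1 busy until I2 writes@16; RAW R3: wait I3 write@20]
I5: IS=18 RO=28 EX=33 WR=34  [RAW R1: wait I4 write@27]
I6: IS=35 RO=36 EX=41 WR=42  [struct: M0 busy until I5 writes@34]
I7: IS=36 RO=43 EX=48 WR=49  [RAW R4: wait I6 write@42]

cycle = 16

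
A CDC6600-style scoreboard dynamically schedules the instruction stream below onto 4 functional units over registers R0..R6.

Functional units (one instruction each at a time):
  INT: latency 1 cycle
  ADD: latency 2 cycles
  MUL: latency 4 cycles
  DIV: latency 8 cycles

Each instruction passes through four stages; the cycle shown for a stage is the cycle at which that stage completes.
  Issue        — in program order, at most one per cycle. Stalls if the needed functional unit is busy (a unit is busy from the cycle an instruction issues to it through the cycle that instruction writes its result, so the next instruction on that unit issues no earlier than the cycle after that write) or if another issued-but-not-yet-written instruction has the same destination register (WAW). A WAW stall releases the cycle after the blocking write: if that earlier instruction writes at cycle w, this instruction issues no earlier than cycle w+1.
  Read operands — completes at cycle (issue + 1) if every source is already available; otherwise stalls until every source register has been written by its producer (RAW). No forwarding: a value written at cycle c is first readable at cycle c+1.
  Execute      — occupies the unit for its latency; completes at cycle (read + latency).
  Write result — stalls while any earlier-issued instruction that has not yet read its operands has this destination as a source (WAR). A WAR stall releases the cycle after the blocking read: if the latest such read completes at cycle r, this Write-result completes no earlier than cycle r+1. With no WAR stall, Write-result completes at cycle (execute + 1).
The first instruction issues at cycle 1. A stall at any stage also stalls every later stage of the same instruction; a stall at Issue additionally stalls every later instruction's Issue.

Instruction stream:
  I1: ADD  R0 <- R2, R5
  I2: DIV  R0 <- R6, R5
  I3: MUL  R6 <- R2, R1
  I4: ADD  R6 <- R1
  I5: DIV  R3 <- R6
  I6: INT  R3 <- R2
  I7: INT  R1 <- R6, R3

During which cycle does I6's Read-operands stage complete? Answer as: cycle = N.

cycle = 30

[1] I1 issues→ADD
[2] I1 reads
[4] I1 exec-done
[5] I1 writes R0
[6] I2 issues→DIV
[7] I2 reads, I3 issues→MUL
[8] I3 reads
[12] I3 exec-done
[13] I3 writes R6
[14] I4 issues→ADD
[15] I2 exec-done, I4 reads
[16] I2 writes R0
[17] I4 exec-done, I5 issues→DIV
[18] I4 writes R6
[19] I5 reads
[27] I5 exec-done
[28] I5 writes R3
[29] I6 issues→INT
[30] I6 reads
[31] I6 exec-done
[32] I6 writes R3
[33] I7 issues→INT
[34] I7 reads
[35] I7 exec-done
[36] I7 writes R1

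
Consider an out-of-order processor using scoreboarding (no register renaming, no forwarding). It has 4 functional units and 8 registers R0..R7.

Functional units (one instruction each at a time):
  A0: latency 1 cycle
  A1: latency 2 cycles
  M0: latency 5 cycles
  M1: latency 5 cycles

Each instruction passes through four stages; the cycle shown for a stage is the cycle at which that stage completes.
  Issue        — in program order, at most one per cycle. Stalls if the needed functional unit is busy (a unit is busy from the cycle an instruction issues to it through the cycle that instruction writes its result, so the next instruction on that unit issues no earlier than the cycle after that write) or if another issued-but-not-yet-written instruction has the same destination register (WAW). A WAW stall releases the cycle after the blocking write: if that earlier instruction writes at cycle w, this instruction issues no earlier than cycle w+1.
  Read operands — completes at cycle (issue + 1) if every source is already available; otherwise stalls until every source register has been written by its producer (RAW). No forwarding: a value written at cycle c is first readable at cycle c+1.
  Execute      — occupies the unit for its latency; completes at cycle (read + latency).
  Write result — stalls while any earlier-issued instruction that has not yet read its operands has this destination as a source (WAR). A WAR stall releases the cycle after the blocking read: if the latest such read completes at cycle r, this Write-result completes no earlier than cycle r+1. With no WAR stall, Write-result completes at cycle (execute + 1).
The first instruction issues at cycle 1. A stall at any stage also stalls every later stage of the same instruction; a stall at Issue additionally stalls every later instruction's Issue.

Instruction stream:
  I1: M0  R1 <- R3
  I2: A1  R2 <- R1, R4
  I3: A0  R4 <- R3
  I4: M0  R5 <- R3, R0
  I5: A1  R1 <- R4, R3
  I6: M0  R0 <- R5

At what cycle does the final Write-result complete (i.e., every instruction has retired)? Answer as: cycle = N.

cycle = 24

1) issue 1, read 2, done 7, write 8
2) issue 2, read 9, done 11, write 12  <RAW R1: wait I1 write@8>
3) issue 3, read 4, done 5, write 10  <WAR R4: wait I2 read@9>
4) issue 9, read 10, done 15, write 16  <struct: M0 busy until I1 writes@8>
5) issue 13, read 14, done 16, write 17  <struct: A1 busy until I2 writes@12>
6) issue 17, read 18, done 23, write 24  <struct: M0 busy until I4 writes@16>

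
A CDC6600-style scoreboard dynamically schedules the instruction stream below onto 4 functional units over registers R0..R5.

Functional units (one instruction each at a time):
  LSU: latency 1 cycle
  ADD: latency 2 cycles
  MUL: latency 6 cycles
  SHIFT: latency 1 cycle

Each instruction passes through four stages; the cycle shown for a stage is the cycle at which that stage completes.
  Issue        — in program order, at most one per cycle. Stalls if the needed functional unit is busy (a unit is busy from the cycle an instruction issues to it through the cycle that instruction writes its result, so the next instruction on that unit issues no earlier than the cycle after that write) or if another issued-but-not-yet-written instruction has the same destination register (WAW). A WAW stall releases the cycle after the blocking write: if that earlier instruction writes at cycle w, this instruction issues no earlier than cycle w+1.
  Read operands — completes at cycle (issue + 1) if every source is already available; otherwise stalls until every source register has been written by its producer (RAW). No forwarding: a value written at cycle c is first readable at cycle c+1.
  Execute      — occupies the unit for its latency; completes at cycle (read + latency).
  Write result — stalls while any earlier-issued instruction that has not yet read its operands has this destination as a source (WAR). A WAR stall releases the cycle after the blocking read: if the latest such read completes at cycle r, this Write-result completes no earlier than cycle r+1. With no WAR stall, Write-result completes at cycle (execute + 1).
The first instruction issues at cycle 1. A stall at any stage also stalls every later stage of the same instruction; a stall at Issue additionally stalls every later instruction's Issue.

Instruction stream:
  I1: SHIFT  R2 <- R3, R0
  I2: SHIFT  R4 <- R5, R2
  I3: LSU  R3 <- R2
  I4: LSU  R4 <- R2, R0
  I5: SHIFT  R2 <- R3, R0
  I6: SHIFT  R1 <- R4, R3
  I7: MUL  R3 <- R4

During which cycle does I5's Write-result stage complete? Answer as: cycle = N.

cycle = 14

1) issue 1, read 2, done 3, write 4
2) issue 5, read 6, done 7, write 8  <struct: SHIFT busy until I1 writes@4>
3) issue 6, read 7, done 8, write 9
4) issue 10, read 11, done 12, write 13  <struct: LSU busy until I3 writes@9>
5) issue 11, read 12, done 13, write 14
6) issue 15, read 16, done 17, write 18  <struct: SHIFT busy until I5 writes@14>
7) issue 16, read 17, done 23, write 24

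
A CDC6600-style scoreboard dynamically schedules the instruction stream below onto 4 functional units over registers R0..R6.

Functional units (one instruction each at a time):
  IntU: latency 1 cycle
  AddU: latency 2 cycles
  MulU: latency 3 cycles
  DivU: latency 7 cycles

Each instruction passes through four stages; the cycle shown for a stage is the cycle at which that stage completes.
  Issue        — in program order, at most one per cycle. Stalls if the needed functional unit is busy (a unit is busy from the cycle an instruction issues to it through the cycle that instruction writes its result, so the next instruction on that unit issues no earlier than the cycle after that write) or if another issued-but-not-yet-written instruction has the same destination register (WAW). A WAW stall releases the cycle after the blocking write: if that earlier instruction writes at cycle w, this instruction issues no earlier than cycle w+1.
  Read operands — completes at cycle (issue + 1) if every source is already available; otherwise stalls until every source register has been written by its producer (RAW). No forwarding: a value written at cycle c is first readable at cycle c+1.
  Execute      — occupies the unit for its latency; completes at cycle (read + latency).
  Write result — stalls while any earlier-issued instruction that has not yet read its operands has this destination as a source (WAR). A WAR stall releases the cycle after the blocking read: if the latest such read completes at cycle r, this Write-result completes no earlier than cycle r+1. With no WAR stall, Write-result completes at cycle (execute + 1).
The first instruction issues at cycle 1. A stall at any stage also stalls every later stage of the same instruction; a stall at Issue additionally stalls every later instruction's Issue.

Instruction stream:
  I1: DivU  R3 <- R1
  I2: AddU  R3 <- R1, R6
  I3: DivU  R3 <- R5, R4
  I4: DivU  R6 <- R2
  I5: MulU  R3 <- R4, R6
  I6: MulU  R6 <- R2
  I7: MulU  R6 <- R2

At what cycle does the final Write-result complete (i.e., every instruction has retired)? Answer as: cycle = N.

cycle 1: I1 issues→DivU
cycle 2: I1 reads
cycle 9: I1 exec-done
cycle 10: I1 writes R3
cycle 11: I2 issues→AddU
cycle 12: I2 reads
cycle 14: I2 exec-done
cycle 15: I2 writes R3
cycle 16: I3 issues→DivU
cycle 17: I3 reads
cycle 24: I3 exec-done
cycle 25: I3 writes R3
cycle 26: I4 issues→DivU
cycle 27: I4 reads; I5 issues→MulU
cycle 34: I4 exec-done
cycle 35: I4 writes R6
cycle 36: I5 reads
cycle 39: I5 exec-done
cycle 40: I5 writes R3
cycle 41: I6 issues→MulU
cycle 42: I6 reads
cycle 45: I6 exec-done
cycle 46: I6 writes R6
cycle 47: I7 issues→MulU
cycle 48: I7 reads
cycle 51: I7 exec-done
cycle 52: I7 writes R6

cycle = 52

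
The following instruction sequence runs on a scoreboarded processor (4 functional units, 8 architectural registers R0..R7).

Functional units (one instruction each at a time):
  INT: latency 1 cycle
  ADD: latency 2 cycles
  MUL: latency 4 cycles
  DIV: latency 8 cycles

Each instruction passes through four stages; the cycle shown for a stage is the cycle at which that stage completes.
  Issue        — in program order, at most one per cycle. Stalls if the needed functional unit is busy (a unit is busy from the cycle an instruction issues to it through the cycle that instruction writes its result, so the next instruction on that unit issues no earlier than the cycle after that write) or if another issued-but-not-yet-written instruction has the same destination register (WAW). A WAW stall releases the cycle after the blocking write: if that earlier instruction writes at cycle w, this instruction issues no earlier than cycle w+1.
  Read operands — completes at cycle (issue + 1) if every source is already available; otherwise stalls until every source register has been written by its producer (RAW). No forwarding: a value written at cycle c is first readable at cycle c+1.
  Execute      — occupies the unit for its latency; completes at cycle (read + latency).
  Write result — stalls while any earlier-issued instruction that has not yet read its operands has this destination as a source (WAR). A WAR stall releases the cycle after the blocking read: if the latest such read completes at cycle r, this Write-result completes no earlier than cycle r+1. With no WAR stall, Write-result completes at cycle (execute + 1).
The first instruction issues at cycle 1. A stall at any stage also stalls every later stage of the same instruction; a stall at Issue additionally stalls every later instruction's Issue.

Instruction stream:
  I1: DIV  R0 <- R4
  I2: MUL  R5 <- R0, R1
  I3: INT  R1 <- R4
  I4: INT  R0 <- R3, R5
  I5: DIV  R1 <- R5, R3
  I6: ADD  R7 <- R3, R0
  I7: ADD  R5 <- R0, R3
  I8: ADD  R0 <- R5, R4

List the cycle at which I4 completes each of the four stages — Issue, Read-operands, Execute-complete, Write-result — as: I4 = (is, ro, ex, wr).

I4 = (14, 18, 19, 20)

cycle 1: I1→DIV
cycle 2: I1 RO; I2→MUL
cycle 3: I3→INT
cycle 4: I3 RO
cycle 5: I3 EX
cycle 10: I1 EX
cycle 11: I1 WR R0
cycle 12: I2 RO
cycle 13: I3 WR R1
cycle 14: I4→INT
cycle 15: I5→DIV
cycle 16: I2 EX; I6→ADD
cycle 17: I2 WR R5
cycle 18: I4 RO; I5 RO
cycle 19: I4 EX
cycle 20: I4 WR R0
cycle 21: I6 RO
cycle 23: I6 EX
cycle 24: I6 WR R7
cycle 25: I7→ADD
cycle 26: I5 EX; I7 RO
cycle 27: I5 WR R1
cycle 28: I7 EX
cycle 29: I7 WR R5
cycle 30: I8→ADD
cycle 31: I8 RO
cycle 33: I8 EX
cycle 34: I8 WR R0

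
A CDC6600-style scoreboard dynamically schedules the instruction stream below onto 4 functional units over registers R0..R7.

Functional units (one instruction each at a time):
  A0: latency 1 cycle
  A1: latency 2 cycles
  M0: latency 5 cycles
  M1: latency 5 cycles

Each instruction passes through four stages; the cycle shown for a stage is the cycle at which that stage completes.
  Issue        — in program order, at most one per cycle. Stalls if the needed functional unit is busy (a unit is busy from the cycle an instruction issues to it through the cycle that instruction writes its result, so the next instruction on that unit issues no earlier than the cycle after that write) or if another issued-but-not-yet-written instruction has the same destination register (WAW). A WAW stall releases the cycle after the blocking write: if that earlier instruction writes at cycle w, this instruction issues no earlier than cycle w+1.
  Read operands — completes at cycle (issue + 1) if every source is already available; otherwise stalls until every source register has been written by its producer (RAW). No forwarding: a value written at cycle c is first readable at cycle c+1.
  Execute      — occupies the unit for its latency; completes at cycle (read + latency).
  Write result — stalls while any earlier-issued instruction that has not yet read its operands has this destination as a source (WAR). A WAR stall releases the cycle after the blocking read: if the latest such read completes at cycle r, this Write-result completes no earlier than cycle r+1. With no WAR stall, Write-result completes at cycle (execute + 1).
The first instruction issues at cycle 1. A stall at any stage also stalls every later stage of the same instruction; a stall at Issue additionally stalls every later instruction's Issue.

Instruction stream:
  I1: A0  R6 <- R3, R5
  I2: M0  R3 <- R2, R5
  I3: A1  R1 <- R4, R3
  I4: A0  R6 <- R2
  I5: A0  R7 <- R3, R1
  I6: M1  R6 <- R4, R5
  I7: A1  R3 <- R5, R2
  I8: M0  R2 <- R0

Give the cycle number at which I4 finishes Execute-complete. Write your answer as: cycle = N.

1) issue 1, read 2, done 3, write 4
2) issue 2, read 3, done 8, write 9
3) issue 3, read 10, done 12, write 13  <RAW R3: wait I2 write@9>
4) issue 5, read 6, done 7, write 8  <struct: A0 busy until I1 writes@4>
5) issue 9, read 14, done 15, write 16  <struct: A0 busy until I4 writes@8 / RAW R1: wait I3 write@13>
6) issue 10, read 11, done 16, write 17
7) issue 14, read 15, done 17, write 18  <struct: A1 busy until I3 writes@13>
8) issue 15, read 16, done 21, write 22

cycle = 7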